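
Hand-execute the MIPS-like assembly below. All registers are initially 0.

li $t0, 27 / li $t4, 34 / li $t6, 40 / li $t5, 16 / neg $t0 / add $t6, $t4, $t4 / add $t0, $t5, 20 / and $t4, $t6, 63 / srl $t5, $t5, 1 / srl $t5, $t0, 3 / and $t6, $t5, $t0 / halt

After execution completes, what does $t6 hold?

after li $t0, 27: $t0=27
after li $t4, 34: $t4=34
after li $t6, 40: $t6=40
after li $t5, 16: $t5=16
after neg $t0: $t0=-(27)=-27
after add $t6, $t4, $t4: $t6=34+34=68
after add $t0, $t5, 20: $t0=16+20=36
after and $t4, $t6, 63: $t4=68&63=4
after srl $t5, $t5, 1: $t5=16>>1=8
after srl $t5, $t0, 3: $t5=36>>3=4
after and $t6, $t5, $t0: $t6=4&36=4
halt.

4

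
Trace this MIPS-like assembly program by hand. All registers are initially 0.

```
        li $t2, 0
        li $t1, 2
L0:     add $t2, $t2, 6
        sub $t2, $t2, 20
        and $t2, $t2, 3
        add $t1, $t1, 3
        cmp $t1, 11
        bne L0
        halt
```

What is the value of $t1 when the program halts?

11

$t2=0
$t1=2
$t2=0+6=6
$t2=6-20=-14
$t2=(-14)&3=2
$t1=2+3=5
cmp $t1, 11  (cmp 5,11)
bne L0: taken
$t2=2+6=8
$t2=8-20=-12
$t2=(-12)&3=0
$t1=5+3=8
cmp $t1, 11  (cmp 8,11)
bne L0: taken
$t2=0+6=6
$t2=6-20=-14
$t2=(-14)&3=2
$t1=8+3=11
cmp $t1, 11  (cmp 11,11)
bne L0: not taken
halt.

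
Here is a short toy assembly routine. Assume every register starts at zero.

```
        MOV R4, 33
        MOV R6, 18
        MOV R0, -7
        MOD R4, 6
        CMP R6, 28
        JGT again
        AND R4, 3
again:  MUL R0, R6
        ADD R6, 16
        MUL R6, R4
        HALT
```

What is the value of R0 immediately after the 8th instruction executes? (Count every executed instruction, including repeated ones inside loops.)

after MOV R4, 33: R4=33
after MOV R6, 18: R6=18
after MOV R0, -7: R0=-7
after MOD R4, 6: R4=33%6=3
CMP R6, 28  (cmp 18,28)
JGT again: not taken
after AND R4, 3: R4=3&3=3
after MUL R0, R6: R0=(-7)*18=-126
After step 8: R0 = -126.

-126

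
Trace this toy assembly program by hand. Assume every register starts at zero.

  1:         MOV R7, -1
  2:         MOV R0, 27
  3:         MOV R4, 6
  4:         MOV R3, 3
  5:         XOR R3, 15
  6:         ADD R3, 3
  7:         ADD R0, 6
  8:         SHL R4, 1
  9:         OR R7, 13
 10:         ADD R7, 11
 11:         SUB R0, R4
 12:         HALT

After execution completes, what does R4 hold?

R7=-1
R0=27
R4=6
R3=3
R3=3^15=12
R3=12+3=15
R0=27+6=33
R4=6<<1=12
R7=(-1)|13=-1
R7=(-1)+11=10
R0=33-12=21
halt.

12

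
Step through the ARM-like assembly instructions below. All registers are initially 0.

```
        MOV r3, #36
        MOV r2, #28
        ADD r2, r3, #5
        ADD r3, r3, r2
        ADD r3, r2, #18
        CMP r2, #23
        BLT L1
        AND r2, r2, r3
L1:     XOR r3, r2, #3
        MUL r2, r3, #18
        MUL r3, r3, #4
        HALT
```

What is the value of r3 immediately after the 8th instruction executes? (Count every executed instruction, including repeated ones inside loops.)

after MOV r3, #36: r3=36
after MOV r2, #28: r2=28
after ADD r2, r3, #5: r2=36+5=41
after ADD r3, r3, r2: r3=36+41=77
after ADD r3, r2, #18: r3=41+18=59
CMP r2, #23  (cmp 41,23)
BLT L1: not taken
after AND r2, r2, r3: r2=41&59=41
After step 8: r3 = 59.

59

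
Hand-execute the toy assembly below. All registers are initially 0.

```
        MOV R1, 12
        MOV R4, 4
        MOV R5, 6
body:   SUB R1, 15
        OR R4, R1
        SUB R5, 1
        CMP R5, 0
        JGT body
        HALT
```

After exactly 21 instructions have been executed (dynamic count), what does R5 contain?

2

after MOV R1, 12: R1=12
after MOV R4, 4: R4=4
after MOV R5, 6: R5=6
after SUB R1, 15: R1=12-15=-3
after OR R4, R1: R4=4|(-3)=-3
after SUB R5, 1: R5=6-1=5
CMP R5, 0  (cmp 5,0)
JGT body: taken
after SUB R1, 15: R1=(-3)-15=-18
after OR R4, R1: R4=(-3)|(-18)=-1
after SUB R5, 1: R5=5-1=4
CMP R5, 0  (cmp 4,0)
JGT body: taken
after SUB R1, 15: R1=(-18)-15=-33
after OR R4, R1: R4=(-1)|(-33)=-1
after SUB R5, 1: R5=4-1=3
CMP R5, 0  (cmp 3,0)
JGT body: taken
after SUB R1, 15: R1=(-33)-15=-48
after OR R4, R1: R4=(-1)|(-48)=-1
after SUB R5, 1: R5=3-1=2
After step 21: R5 = 2.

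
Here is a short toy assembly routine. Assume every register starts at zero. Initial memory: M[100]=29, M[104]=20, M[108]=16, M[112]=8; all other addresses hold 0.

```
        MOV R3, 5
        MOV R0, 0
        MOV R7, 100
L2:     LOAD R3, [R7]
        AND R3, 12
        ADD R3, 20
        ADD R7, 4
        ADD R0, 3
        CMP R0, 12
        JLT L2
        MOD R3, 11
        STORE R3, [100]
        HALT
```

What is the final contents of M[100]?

after MOV R3, 5: R3=5
after MOV R0, 0: R0=0
after MOV R7, 100: R7=100
after LOAD R3, [R7]: R3=M[100]=29
after AND R3, 12: R3=29&12=12
after ADD R3, 20: R3=12+20=32
after ADD R7, 4: R7=100+4=104
after ADD R0, 3: R0=0+3=3
CMP R0, 12  (cmp 3,12)
JLT L2: taken
after LOAD R3, [R7]: R3=M[104]=20
after AND R3, 12: R3=20&12=4
after ADD R3, 20: R3=4+20=24
after ADD R7, 4: R7=104+4=108
after ADD R0, 3: R0=3+3=6
CMP R0, 12  (cmp 6,12)
JLT L2: taken
after LOAD R3, [R7]: R3=M[108]=16
after AND R3, 12: R3=16&12=0
after ADD R3, 20: R3=0+20=20
after ADD R7, 4: R7=108+4=112
after ADD R0, 3: R0=6+3=9
CMP R0, 12  (cmp 9,12)
JLT L2: taken
after LOAD R3, [R7]: R3=M[112]=8
after AND R3, 12: R3=8&12=8
after ADD R3, 20: R3=8+20=28
after ADD R7, 4: R7=112+4=116
after ADD R0, 3: R0=9+3=12
CMP R0, 12  (cmp 12,12)
JLT L2: not taken
after MOD R3, 11: R3=28%11=6
STORE R3, [100] → M[100]=6
halt.

6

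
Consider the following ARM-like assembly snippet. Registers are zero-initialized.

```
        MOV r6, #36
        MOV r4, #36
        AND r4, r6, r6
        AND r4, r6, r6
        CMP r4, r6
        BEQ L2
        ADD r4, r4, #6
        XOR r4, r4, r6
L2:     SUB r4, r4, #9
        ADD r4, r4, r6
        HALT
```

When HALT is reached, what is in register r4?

MOV r6, #36 → r6=36
MOV r4, #36 → r4=36
AND r4, r6, r6 → r4=36&36=36
AND r4, r6, r6 → r4=36&36=36
CMP r4, r6  (cmp 36,36)
BEQ L2: taken
SUB r4, r4, #9 → r4=36-9=27
ADD r4, r4, r6 → r4=27+36=63
halt.

63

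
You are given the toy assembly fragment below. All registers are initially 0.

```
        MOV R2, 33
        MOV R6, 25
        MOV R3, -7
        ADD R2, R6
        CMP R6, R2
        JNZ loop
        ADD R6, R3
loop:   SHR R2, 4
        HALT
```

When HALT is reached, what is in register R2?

after MOV R2, 33: R2=33
after MOV R6, 25: R6=25
after MOV R3, -7: R3=-7
after ADD R2, R6: R2=33+25=58
CMP R6, R2  (cmp 25,58)
JNZ loop: taken
after SHR R2, 4: R2=58>>4=3
halt.

3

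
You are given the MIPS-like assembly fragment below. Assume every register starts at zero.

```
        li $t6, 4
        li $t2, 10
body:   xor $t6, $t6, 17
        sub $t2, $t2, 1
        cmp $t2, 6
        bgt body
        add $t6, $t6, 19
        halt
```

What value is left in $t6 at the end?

$t6=4
$t2=10
$t6=4^17=21
$t2=10-1=9
cmp $t2, 6  (cmp 9,6)
bgt body: taken
$t6=21^17=4
$t2=9-1=8
cmp $t2, 6  (cmp 8,6)
bgt body: taken
$t6=4^17=21
$t2=8-1=7
cmp $t2, 6  (cmp 7,6)
bgt body: taken
$t6=21^17=4
$t2=7-1=6
cmp $t2, 6  (cmp 6,6)
bgt body: not taken
$t6=4+19=23
halt.

23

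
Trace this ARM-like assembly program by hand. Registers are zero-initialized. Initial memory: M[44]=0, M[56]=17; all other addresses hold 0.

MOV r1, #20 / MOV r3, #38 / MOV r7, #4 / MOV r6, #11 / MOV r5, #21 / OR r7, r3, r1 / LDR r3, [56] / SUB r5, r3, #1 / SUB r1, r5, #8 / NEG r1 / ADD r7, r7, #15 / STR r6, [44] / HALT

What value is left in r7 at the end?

69

after MOV r1, #20: r1=20
after MOV r3, #38: r3=38
after MOV r7, #4: r7=4
after MOV r6, #11: r6=11
after MOV r5, #21: r5=21
after OR r7, r3, r1: r7=38|20=54
after LDR r3, [56]: r3=M[56]=17
after SUB r5, r3, #1: r5=17-1=16
after SUB r1, r5, #8: r1=16-8=8
after NEG r1: r1=-(8)=-8
after ADD r7, r7, #15: r7=54+15=69
STR r6, [44] → M[44]=11
halt.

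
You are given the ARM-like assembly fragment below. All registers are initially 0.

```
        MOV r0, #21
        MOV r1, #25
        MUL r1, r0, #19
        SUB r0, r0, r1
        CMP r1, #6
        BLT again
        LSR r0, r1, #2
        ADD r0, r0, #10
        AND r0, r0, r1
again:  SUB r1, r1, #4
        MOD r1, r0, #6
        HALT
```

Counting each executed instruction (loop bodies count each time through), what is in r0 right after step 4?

-378

after MOV r0, #21: r0=21
after MOV r1, #25: r1=25
after MUL r1, r0, #19: r1=21*19=399
after SUB r0, r0, r1: r0=21-399=-378
After step 4: r0 = -378.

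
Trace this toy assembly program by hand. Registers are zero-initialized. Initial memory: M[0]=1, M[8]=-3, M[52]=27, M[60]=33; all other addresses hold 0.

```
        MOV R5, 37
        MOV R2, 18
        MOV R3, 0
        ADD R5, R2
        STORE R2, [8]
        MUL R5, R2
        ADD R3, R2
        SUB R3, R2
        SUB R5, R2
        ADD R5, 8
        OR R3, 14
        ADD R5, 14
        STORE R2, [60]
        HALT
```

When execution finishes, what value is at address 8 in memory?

18

R5=37
R2=18
R3=0
R5=37+18=55
STORE R2, [8] → M[8]=18
R5=55*18=990
R3=0+18=18
R3=18-18=0
R5=990-18=972
R5=972+8=980
R3=0|14=14
R5=980+14=994
STORE R2, [60] → M[60]=18
halt.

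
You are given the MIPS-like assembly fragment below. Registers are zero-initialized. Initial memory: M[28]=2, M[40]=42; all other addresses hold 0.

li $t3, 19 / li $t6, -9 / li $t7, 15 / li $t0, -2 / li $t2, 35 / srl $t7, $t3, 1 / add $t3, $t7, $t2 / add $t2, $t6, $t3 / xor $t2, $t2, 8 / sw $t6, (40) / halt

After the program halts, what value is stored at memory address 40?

after li $t3, 19: $t3=19
after li $t6, -9: $t6=-9
after li $t7, 15: $t7=15
after li $t0, -2: $t0=-2
after li $t2, 35: $t2=35
after srl $t7, $t3, 1: $t7=19>>1=9
after add $t3, $t7, $t2: $t3=9+35=44
after add $t2, $t6, $t3: $t2=(-9)+44=35
after xor $t2, $t2, 8: $t2=35^8=43
sw $t6, (40) → M[40]=-9
halt.

-9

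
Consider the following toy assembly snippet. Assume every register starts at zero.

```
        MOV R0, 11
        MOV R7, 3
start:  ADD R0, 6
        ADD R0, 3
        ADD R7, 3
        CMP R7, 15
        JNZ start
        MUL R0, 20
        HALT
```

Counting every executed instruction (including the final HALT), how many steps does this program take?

24

after MOV R0, 11: R0=11
after MOV R7, 3: R7=3
after ADD R0, 6: R0=11+6=17
after ADD R0, 3: R0=17+3=20
after ADD R7, 3: R7=3+3=6
CMP R7, 15  (cmp 6,15)
JNZ start: taken
after ADD R0, 6: R0=20+6=26
after ADD R0, 3: R0=26+3=29
after ADD R7, 3: R7=6+3=9
CMP R7, 15  (cmp 9,15)
JNZ start: taken
after ADD R0, 6: R0=29+6=35
after ADD R0, 3: R0=35+3=38
after ADD R7, 3: R7=9+3=12
CMP R7, 15  (cmp 12,15)
JNZ start: taken
after ADD R0, 6: R0=38+6=44
after ADD R0, 3: R0=44+3=47
after ADD R7, 3: R7=12+3=15
CMP R7, 15  (cmp 15,15)
JNZ start: not taken
after MUL R0, 20: R0=47*20=940
halt.
Total executed instructions: 24.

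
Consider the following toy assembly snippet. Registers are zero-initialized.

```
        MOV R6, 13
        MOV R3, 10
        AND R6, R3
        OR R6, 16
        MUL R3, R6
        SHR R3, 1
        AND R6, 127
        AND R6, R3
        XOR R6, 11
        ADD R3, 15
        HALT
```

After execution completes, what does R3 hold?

135

MOV R6, 13 → R6=13
MOV R3, 10 → R3=10
AND R6, R3 → R6=13&10=8
OR R6, 16 → R6=8|16=24
MUL R3, R6 → R3=10*24=240
SHR R3, 1 → R3=240>>1=120
AND R6, 127 → R6=24&127=24
AND R6, R3 → R6=24&120=24
XOR R6, 11 → R6=24^11=19
ADD R3, 15 → R3=120+15=135
halt.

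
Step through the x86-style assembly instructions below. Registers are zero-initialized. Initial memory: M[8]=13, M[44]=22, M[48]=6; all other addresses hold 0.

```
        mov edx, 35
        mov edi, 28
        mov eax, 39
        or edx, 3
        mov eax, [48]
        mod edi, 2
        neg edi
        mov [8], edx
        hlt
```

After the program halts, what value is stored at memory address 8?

mov edx, 35 → edx=35
mov edi, 28 → edi=28
mov eax, 39 → eax=39
or edx, 3 → edx=35|3=35
mov eax, [48] → eax=M[48]=6
mod edi, 2 → edi=28%2=0
neg edi → edi=-(0)=0
mov [8], edx → M[8]=35
halt.

35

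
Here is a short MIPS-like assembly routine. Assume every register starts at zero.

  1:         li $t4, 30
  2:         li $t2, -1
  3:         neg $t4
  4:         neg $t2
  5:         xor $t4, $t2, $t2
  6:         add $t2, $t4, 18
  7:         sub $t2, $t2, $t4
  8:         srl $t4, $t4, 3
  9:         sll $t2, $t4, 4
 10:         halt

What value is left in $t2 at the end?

after li $t4, 30: $t4=30
after li $t2, -1: $t2=-1
after neg $t4: $t4=-(30)=-30
after neg $t2: $t2=-(-1)=1
after xor $t4, $t2, $t2: $t4=1^1=0
after add $t2, $t4, 18: $t2=0+18=18
after sub $t2, $t2, $t4: $t2=18-0=18
after srl $t4, $t4, 3: $t4=0>>3=0
after sll $t2, $t4, 4: $t2=0<<4=0
halt.

0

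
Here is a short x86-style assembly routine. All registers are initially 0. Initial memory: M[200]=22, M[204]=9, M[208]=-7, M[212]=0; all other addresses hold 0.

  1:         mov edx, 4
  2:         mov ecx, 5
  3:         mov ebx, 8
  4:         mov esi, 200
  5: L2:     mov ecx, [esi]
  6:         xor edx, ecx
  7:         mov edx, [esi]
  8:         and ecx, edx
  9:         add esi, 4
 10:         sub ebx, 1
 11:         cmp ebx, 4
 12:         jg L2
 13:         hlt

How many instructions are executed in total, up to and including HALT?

after mov edx, 4: edx=4
after mov ecx, 5: ecx=5
after mov ebx, 8: ebx=8
after mov esi, 200: esi=200
after mov ecx, [esi]: ecx=M[200]=22
after xor edx, ecx: edx=4^22=18
after mov edx, [esi]: edx=M[200]=22
after and ecx, edx: ecx=22&22=22
after add esi, 4: esi=200+4=204
after sub ebx, 1: ebx=8-1=7
cmp ebx, 4  (cmp 7,4)
jg L2: taken
after mov ecx, [esi]: ecx=M[204]=9
after xor edx, ecx: edx=22^9=31
after mov edx, [esi]: edx=M[204]=9
after and ecx, edx: ecx=9&9=9
after add esi, 4: esi=204+4=208
after sub ebx, 1: ebx=7-1=6
cmp ebx, 4  (cmp 6,4)
jg L2: taken
after mov ecx, [esi]: ecx=M[208]=-7
after xor edx, ecx: edx=9^(-7)=-16
after mov edx, [esi]: edx=M[208]=-7
after and ecx, edx: ecx=(-7)&(-7)=-7
after add esi, 4: esi=208+4=212
after sub ebx, 1: ebx=6-1=5
cmp ebx, 4  (cmp 5,4)
jg L2: taken
after mov ecx, [esi]: ecx=M[212]=0
after xor edx, ecx: edx=(-7)^0=-7
after mov edx, [esi]: edx=M[212]=0
after and ecx, edx: ecx=0&0=0
after add esi, 4: esi=212+4=216
after sub ebx, 1: ebx=5-1=4
cmp ebx, 4  (cmp 4,4)
jg L2: not taken
halt.
Total executed instructions: 37.

37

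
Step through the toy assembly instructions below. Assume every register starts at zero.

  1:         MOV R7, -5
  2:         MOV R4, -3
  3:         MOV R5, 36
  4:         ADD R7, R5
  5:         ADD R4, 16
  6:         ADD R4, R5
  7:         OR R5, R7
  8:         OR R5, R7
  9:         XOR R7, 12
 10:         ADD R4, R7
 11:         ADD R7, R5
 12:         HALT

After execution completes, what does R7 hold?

82

after MOV R7, -5: R7=-5
after MOV R4, -3: R4=-3
after MOV R5, 36: R5=36
after ADD R7, R5: R7=(-5)+36=31
after ADD R4, 16: R4=(-3)+16=13
after ADD R4, R5: R4=13+36=49
after OR R5, R7: R5=36|31=63
after OR R5, R7: R5=63|31=63
after XOR R7, 12: R7=31^12=19
after ADD R4, R7: R4=49+19=68
after ADD R7, R5: R7=19+63=82
halt.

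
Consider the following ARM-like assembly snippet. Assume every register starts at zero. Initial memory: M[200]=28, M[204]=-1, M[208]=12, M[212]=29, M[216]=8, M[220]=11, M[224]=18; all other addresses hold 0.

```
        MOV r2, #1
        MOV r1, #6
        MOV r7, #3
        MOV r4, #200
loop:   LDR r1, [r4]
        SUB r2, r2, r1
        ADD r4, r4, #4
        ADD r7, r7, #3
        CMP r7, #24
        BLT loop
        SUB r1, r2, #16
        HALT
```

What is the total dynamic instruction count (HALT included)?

after MOV r2, #1: r2=1
after MOV r1, #6: r1=6
after MOV r7, #3: r7=3
after MOV r4, #200: r4=200
after LDR r1, [r4]: r1=M[200]=28
after SUB r2, r2, r1: r2=1-28=-27
after ADD r4, r4, #4: r4=200+4=204
after ADD r7, r7, #3: r7=3+3=6
CMP r7, #24  (cmp 6,24)
BLT loop: taken
after LDR r1, [r4]: r1=M[204]=-1
after SUB r2, r2, r1: r2=(-27)-(-1)=-26
after ADD r4, r4, #4: r4=204+4=208
after ADD r7, r7, #3: r7=6+3=9
CMP r7, #24  (cmp 9,24)
BLT loop: taken
after LDR r1, [r4]: r1=M[208]=12
after SUB r2, r2, r1: r2=(-26)-12=-38
after ADD r4, r4, #4: r4=208+4=212
after ADD r7, r7, #3: r7=9+3=12
CMP r7, #24  (cmp 12,24)
BLT loop: taken
after LDR r1, [r4]: r1=M[212]=29
after SUB r2, r2, r1: r2=(-38)-29=-67
after ADD r4, r4, #4: r4=212+4=216
after ADD r7, r7, #3: r7=12+3=15
CMP r7, #24  (cmp 15,24)
BLT loop: taken
after LDR r1, [r4]: r1=M[216]=8
after SUB r2, r2, r1: r2=(-67)-8=-75
after ADD r4, r4, #4: r4=216+4=220
after ADD r7, r7, #3: r7=15+3=18
CMP r7, #24  (cmp 18,24)
BLT loop: taken
after LDR r1, [r4]: r1=M[220]=11
after SUB r2, r2, r1: r2=(-75)-11=-86
after ADD r4, r4, #4: r4=220+4=224
after ADD r7, r7, #3: r7=18+3=21
CMP r7, #24  (cmp 21,24)
BLT loop: taken
after LDR r1, [r4]: r1=M[224]=18
after SUB r2, r2, r1: r2=(-86)-18=-104
after ADD r4, r4, #4: r4=224+4=228
after ADD r7, r7, #3: r7=21+3=24
CMP r7, #24  (cmp 24,24)
BLT loop: not taken
after SUB r1, r2, #16: r1=(-104)-16=-120
halt.
Total executed instructions: 48.

48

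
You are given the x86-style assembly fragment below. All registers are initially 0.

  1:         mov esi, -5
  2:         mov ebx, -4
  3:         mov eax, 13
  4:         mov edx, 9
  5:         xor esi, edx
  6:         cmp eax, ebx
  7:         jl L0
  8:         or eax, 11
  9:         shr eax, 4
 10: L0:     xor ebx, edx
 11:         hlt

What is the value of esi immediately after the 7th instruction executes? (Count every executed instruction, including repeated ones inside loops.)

mov esi, -5 → esi=-5
mov ebx, -4 → ebx=-4
mov eax, 13 → eax=13
mov edx, 9 → edx=9
xor esi, edx → esi=(-5)^9=-14
cmp eax, ebx  (cmp 13,-4)
jl L0: not taken
After step 7: esi = -14.

-14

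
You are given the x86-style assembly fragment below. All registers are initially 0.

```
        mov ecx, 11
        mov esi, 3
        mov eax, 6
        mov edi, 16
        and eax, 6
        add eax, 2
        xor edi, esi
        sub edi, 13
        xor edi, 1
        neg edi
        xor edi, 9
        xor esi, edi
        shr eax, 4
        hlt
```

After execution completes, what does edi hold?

ecx=11
esi=3
eax=6
edi=16
eax=6&6=6
eax=6+2=8
edi=16^3=19
edi=19-13=6
edi=6^1=7
edi=-(7)=-7
edi=(-7)^9=-16
esi=3^(-16)=-13
eax=8>>4=0
halt.

-16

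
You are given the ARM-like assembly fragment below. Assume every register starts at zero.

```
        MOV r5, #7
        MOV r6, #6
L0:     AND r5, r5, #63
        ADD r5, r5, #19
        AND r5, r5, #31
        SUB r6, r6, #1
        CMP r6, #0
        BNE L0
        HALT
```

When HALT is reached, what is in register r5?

25

after MOV r5, #7: r5=7
after MOV r6, #6: r6=6
after AND r5, r5, #63: r5=7&63=7
after ADD r5, r5, #19: r5=7+19=26
after AND r5, r5, #31: r5=26&31=26
after SUB r6, r6, #1: r6=6-1=5
CMP r6, #0  (cmp 5,0)
BNE L0: taken
after AND r5, r5, #63: r5=26&63=26
after ADD r5, r5, #19: r5=26+19=45
after AND r5, r5, #31: r5=45&31=13
after SUB r6, r6, #1: r6=5-1=4
CMP r6, #0  (cmp 4,0)
BNE L0: taken
after AND r5, r5, #63: r5=13&63=13
after ADD r5, r5, #19: r5=13+19=32
after AND r5, r5, #31: r5=32&31=0
after SUB r6, r6, #1: r6=4-1=3
CMP r6, #0  (cmp 3,0)
BNE L0: taken
after AND r5, r5, #63: r5=0&63=0
after ADD r5, r5, #19: r5=0+19=19
after AND r5, r5, #31: r5=19&31=19
after SUB r6, r6, #1: r6=3-1=2
CMP r6, #0  (cmp 2,0)
BNE L0: taken
after AND r5, r5, #63: r5=19&63=19
after ADD r5, r5, #19: r5=19+19=38
after AND r5, r5, #31: r5=38&31=6
after SUB r6, r6, #1: r6=2-1=1
CMP r6, #0  (cmp 1,0)
BNE L0: taken
after AND r5, r5, #63: r5=6&63=6
after ADD r5, r5, #19: r5=6+19=25
after AND r5, r5, #31: r5=25&31=25
after SUB r6, r6, #1: r6=1-1=0
CMP r6, #0  (cmp 0,0)
BNE L0: not taken
halt.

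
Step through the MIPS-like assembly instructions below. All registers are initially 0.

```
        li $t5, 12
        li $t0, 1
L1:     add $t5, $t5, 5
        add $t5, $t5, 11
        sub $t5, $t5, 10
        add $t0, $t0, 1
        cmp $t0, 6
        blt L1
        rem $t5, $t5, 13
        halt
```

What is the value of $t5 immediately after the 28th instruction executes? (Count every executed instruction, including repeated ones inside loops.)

li $t5, 12 → $t5=12
li $t0, 1 → $t0=1
add $t5, $t5, 5 → $t5=12+5=17
add $t5, $t5, 11 → $t5=17+11=28
sub $t5, $t5, 10 → $t5=28-10=18
add $t0, $t0, 1 → $t0=1+1=2
cmp $t0, 6  (cmp 2,6)
blt L1: taken
add $t5, $t5, 5 → $t5=18+5=23
add $t5, $t5, 11 → $t5=23+11=34
sub $t5, $t5, 10 → $t5=34-10=24
add $t0, $t0, 1 → $t0=2+1=3
cmp $t0, 6  (cmp 3,6)
blt L1: taken
add $t5, $t5, 5 → $t5=24+5=29
add $t5, $t5, 11 → $t5=29+11=40
sub $t5, $t5, 10 → $t5=40-10=30
add $t0, $t0, 1 → $t0=3+1=4
cmp $t0, 6  (cmp 4,6)
blt L1: taken
add $t5, $t5, 5 → $t5=30+5=35
add $t5, $t5, 11 → $t5=35+11=46
sub $t5, $t5, 10 → $t5=46-10=36
add $t0, $t0, 1 → $t0=4+1=5
cmp $t0, 6  (cmp 5,6)
blt L1: taken
add $t5, $t5, 5 → $t5=36+5=41
add $t5, $t5, 11 → $t5=41+11=52
After step 28: $t5 = 52.

52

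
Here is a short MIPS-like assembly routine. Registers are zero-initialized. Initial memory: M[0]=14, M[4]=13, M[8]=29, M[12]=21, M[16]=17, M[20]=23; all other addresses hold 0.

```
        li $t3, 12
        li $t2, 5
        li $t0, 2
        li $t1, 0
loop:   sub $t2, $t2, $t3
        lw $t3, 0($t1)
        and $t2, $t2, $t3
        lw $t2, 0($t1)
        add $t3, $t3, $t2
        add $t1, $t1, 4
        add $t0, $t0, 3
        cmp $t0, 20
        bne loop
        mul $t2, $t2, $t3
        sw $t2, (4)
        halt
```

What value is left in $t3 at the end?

46

li $t3, 12 → $t3=12
li $t2, 5 → $t2=5
li $t0, 2 → $t0=2
li $t1, 0 → $t1=0
sub $t2, $t2, $t3 → $t2=5-12=-7
lw $t3, 0($t1) → $t3=M[0]=14
and $t2, $t2, $t3 → $t2=(-7)&14=8
lw $t2, 0($t1) → $t2=M[0]=14
add $t3, $t3, $t2 → $t3=14+14=28
add $t1, $t1, 4 → $t1=0+4=4
add $t0, $t0, 3 → $t0=2+3=5
cmp $t0, 20  (cmp 5,20)
bne loop: taken
sub $t2, $t2, $t3 → $t2=14-28=-14
lw $t3, 0($t1) → $t3=M[4]=13
and $t2, $t2, $t3 → $t2=(-14)&13=0
lw $t2, 0($t1) → $t2=M[4]=13
add $t3, $t3, $t2 → $t3=13+13=26
add $t1, $t1, 4 → $t1=4+4=8
add $t0, $t0, 3 → $t0=5+3=8
cmp $t0, 20  (cmp 8,20)
bne loop: taken
sub $t2, $t2, $t3 → $t2=13-26=-13
lw $t3, 0($t1) → $t3=M[8]=29
and $t2, $t2, $t3 → $t2=(-13)&29=17
lw $t2, 0($t1) → $t2=M[8]=29
add $t3, $t3, $t2 → $t3=29+29=58
add $t1, $t1, 4 → $t1=8+4=12
add $t0, $t0, 3 → $t0=8+3=11
cmp $t0, 20  (cmp 11,20)
bne loop: taken
sub $t2, $t2, $t3 → $t2=29-58=-29
lw $t3, 0($t1) → $t3=M[12]=21
and $t2, $t2, $t3 → $t2=(-29)&21=1
lw $t2, 0($t1) → $t2=M[12]=21
add $t3, $t3, $t2 → $t3=21+21=42
add $t1, $t1, 4 → $t1=12+4=16
add $t0, $t0, 3 → $t0=11+3=14
cmp $t0, 20  (cmp 14,20)
bne loop: taken
sub $t2, $t2, $t3 → $t2=21-42=-21
lw $t3, 0($t1) → $t3=M[16]=17
and $t2, $t2, $t3 → $t2=(-21)&17=1
lw $t2, 0($t1) → $t2=M[16]=17
add $t3, $t3, $t2 → $t3=17+17=34
add $t1, $t1, 4 → $t1=16+4=20
add $t0, $t0, 3 → $t0=14+3=17
cmp $t0, 20  (cmp 17,20)
bne loop: taken
sub $t2, $t2, $t3 → $t2=17-34=-17
lw $t3, 0($t1) → $t3=M[20]=23
and $t2, $t2, $t3 → $t2=(-17)&23=7
lw $t2, 0($t1) → $t2=M[20]=23
add $t3, $t3, $t2 → $t3=23+23=46
add $t1, $t1, 4 → $t1=20+4=24
add $t0, $t0, 3 → $t0=17+3=20
cmp $t0, 20  (cmp 20,20)
bne loop: not taken
mul $t2, $t2, $t3 → $t2=23*46=1058
sw $t2, (4) → M[4]=1058
halt.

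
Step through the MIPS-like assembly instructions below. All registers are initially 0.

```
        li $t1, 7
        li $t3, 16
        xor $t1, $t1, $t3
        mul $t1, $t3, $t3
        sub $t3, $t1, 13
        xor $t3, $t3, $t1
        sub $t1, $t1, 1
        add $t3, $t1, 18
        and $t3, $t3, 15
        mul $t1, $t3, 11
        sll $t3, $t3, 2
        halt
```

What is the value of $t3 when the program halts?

li $t1, 7 → $t1=7
li $t3, 16 → $t3=16
xor $t1, $t1, $t3 → $t1=7^16=23
mul $t1, $t3, $t3 → $t1=16*16=256
sub $t3, $t1, 13 → $t3=256-13=243
xor $t3, $t3, $t1 → $t3=243^256=499
sub $t1, $t1, 1 → $t1=256-1=255
add $t3, $t1, 18 → $t3=255+18=273
and $t3, $t3, 15 → $t3=273&15=1
mul $t1, $t3, 11 → $t1=1*11=11
sll $t3, $t3, 2 → $t3=1<<2=4
halt.

4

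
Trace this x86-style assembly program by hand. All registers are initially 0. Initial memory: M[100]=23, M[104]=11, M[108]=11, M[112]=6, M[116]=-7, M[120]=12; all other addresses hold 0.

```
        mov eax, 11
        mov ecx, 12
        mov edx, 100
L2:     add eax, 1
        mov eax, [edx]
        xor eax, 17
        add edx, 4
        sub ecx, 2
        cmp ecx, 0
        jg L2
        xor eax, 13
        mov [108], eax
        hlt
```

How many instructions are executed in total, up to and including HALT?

eax=11
ecx=12
edx=100
eax=11+1=12
eax=M[100]=23
eax=23^17=6
edx=100+4=104
ecx=12-2=10
cmp ecx, 0  (cmp 10,0)
jg L2: taken
eax=6+1=7
eax=M[104]=11
eax=11^17=26
edx=104+4=108
ecx=10-2=8
cmp ecx, 0  (cmp 8,0)
jg L2: taken
eax=26+1=27
eax=M[108]=11
eax=11^17=26
edx=108+4=112
ecx=8-2=6
cmp ecx, 0  (cmp 6,0)
jg L2: taken
eax=26+1=27
eax=M[112]=6
eax=6^17=23
edx=112+4=116
ecx=6-2=4
cmp ecx, 0  (cmp 4,0)
jg L2: taken
eax=23+1=24
eax=M[116]=-7
eax=(-7)^17=-24
edx=116+4=120
ecx=4-2=2
cmp ecx, 0  (cmp 2,0)
jg L2: taken
eax=(-24)+1=-23
eax=M[120]=12
eax=12^17=29
edx=120+4=124
ecx=2-2=0
cmp ecx, 0  (cmp 0,0)
jg L2: not taken
eax=29^13=16
mov [108], eax → M[108]=16
halt.
Total executed instructions: 48.

48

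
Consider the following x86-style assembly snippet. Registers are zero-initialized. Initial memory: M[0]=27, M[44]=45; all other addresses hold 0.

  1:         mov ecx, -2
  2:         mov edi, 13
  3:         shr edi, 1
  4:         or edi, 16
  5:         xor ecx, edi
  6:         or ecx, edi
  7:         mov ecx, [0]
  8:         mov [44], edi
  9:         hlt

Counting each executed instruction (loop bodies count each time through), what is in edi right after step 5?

22

after mov ecx, -2: ecx=-2
after mov edi, 13: edi=13
after shr edi, 1: edi=13>>1=6
after or edi, 16: edi=6|16=22
after xor ecx, edi: ecx=(-2)^22=-24
After step 5: edi = 22.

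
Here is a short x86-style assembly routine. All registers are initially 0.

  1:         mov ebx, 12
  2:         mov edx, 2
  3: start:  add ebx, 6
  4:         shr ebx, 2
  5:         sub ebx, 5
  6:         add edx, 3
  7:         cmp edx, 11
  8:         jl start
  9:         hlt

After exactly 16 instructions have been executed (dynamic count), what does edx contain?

8

after mov ebx, 12: ebx=12
after mov edx, 2: edx=2
after add ebx, 6: ebx=12+6=18
after shr ebx, 2: ebx=18>>2=4
after sub ebx, 5: ebx=4-5=-1
after add edx, 3: edx=2+3=5
cmp edx, 11  (cmp 5,11)
jl start: taken
after add ebx, 6: ebx=(-1)+6=5
after shr ebx, 2: ebx=5>>2=1
after sub ebx, 5: ebx=1-5=-4
after add edx, 3: edx=5+3=8
cmp edx, 11  (cmp 8,11)
jl start: taken
after add ebx, 6: ebx=(-4)+6=2
after shr ebx, 2: ebx=2>>2=0
After step 16: edx = 8.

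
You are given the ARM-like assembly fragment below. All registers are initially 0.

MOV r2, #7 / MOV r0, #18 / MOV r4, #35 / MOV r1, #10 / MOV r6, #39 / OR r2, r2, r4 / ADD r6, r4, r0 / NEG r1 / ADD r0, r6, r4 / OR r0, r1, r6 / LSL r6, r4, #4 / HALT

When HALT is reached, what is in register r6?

560

r2=7
r0=18
r4=35
r1=10
r6=39
r2=7|35=39
r6=35+18=53
r1=-(10)=-10
r0=53+35=88
r0=(-10)|53=-9
r6=35<<4=560
halt.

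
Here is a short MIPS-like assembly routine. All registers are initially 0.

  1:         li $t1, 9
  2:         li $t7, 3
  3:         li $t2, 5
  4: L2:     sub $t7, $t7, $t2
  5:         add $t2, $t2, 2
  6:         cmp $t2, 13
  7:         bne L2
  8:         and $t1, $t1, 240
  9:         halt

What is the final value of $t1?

$t1=9
$t7=3
$t2=5
$t7=3-5=-2
$t2=5+2=7
cmp $t2, 13  (cmp 7,13)
bne L2: taken
$t7=(-2)-7=-9
$t2=7+2=9
cmp $t2, 13  (cmp 9,13)
bne L2: taken
$t7=(-9)-9=-18
$t2=9+2=11
cmp $t2, 13  (cmp 11,13)
bne L2: taken
$t7=(-18)-11=-29
$t2=11+2=13
cmp $t2, 13  (cmp 13,13)
bne L2: not taken
$t1=9&240=0
halt.

0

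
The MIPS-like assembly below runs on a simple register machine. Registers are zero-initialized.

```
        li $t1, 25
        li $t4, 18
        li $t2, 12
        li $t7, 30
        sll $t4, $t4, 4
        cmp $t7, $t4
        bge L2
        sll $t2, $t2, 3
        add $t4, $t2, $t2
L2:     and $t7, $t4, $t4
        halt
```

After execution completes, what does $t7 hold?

$t1=25
$t4=18
$t2=12
$t7=30
$t4=18<<4=288
cmp $t7, $t4  (cmp 30,288)
bge L2: not taken
$t2=12<<3=96
$t4=96+96=192
$t7=192&192=192
halt.

192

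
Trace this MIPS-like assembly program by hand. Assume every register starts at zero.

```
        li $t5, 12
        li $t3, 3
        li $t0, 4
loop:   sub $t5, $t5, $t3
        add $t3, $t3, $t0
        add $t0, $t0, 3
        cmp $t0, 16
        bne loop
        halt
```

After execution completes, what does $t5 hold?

after li $t5, 12: $t5=12
after li $t3, 3: $t3=3
after li $t0, 4: $t0=4
after sub $t5, $t5, $t3: $t5=12-3=9
after add $t3, $t3, $t0: $t3=3+4=7
after add $t0, $t0, 3: $t0=4+3=7
cmp $t0, 16  (cmp 7,16)
bne loop: taken
after sub $t5, $t5, $t3: $t5=9-7=2
after add $t3, $t3, $t0: $t3=7+7=14
after add $t0, $t0, 3: $t0=7+3=10
cmp $t0, 16  (cmp 10,16)
bne loop: taken
after sub $t5, $t5, $t3: $t5=2-14=-12
after add $t3, $t3, $t0: $t3=14+10=24
after add $t0, $t0, 3: $t0=10+3=13
cmp $t0, 16  (cmp 13,16)
bne loop: taken
after sub $t5, $t5, $t3: $t5=(-12)-24=-36
after add $t3, $t3, $t0: $t3=24+13=37
after add $t0, $t0, 3: $t0=13+3=16
cmp $t0, 16  (cmp 16,16)
bne loop: not taken
halt.

-36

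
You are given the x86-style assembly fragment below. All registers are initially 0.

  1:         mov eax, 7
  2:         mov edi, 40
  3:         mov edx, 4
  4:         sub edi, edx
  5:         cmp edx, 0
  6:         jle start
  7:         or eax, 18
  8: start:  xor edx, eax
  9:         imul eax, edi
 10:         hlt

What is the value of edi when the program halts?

after mov eax, 7: eax=7
after mov edi, 40: edi=40
after mov edx, 4: edx=4
after sub edi, edx: edi=40-4=36
cmp edx, 0  (cmp 4,0)
jle start: not taken
after or eax, 18: eax=7|18=23
after xor edx, eax: edx=4^23=19
after imul eax, edi: eax=23*36=828
halt.

36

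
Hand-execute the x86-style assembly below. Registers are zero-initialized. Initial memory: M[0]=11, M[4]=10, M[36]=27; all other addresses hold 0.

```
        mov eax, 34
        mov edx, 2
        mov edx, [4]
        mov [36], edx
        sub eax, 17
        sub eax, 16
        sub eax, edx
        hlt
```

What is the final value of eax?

after mov eax, 34: eax=34
after mov edx, 2: edx=2
after mov edx, [4]: edx=M[4]=10
mov [36], edx → M[36]=10
after sub eax, 17: eax=34-17=17
after sub eax, 16: eax=17-16=1
after sub eax, edx: eax=1-10=-9
halt.

-9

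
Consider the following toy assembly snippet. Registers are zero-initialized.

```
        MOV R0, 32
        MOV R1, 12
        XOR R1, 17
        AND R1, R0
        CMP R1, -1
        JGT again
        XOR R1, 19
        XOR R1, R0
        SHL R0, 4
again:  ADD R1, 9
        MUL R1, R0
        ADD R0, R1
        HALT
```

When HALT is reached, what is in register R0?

R0=32
R1=12
R1=12^17=29
R1=29&32=0
CMP R1, -1  (cmp 0,-1)
JGT again: taken
R1=0+9=9
R1=9*32=288
R0=32+288=320
halt.

320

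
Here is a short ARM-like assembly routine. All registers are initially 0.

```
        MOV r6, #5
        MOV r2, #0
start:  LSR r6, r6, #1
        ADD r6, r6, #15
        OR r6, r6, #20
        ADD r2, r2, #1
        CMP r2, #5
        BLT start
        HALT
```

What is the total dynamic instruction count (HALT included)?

after MOV r6, #5: r6=5
after MOV r2, #0: r2=0
after LSR r6, r6, #1: r6=5>>1=2
after ADD r6, r6, #15: r6=2+15=17
after OR r6, r6, #20: r6=17|20=21
after ADD r2, r2, #1: r2=0+1=1
CMP r2, #5  (cmp 1,5)
BLT start: taken
after LSR r6, r6, #1: r6=21>>1=10
after ADD r6, r6, #15: r6=10+15=25
after OR r6, r6, #20: r6=25|20=29
after ADD r2, r2, #1: r2=1+1=2
CMP r2, #5  (cmp 2,5)
BLT start: taken
after LSR r6, r6, #1: r6=29>>1=14
after ADD r6, r6, #15: r6=14+15=29
after OR r6, r6, #20: r6=29|20=29
after ADD r2, r2, #1: r2=2+1=3
CMP r2, #5  (cmp 3,5)
BLT start: taken
after LSR r6, r6, #1: r6=29>>1=14
after ADD r6, r6, #15: r6=14+15=29
after OR r6, r6, #20: r6=29|20=29
after ADD r2, r2, #1: r2=3+1=4
CMP r2, #5  (cmp 4,5)
BLT start: taken
after LSR r6, r6, #1: r6=29>>1=14
after ADD r6, r6, #15: r6=14+15=29
after OR r6, r6, #20: r6=29|20=29
after ADD r2, r2, #1: r2=4+1=5
CMP r2, #5  (cmp 5,5)
BLT start: not taken
halt.
Total executed instructions: 33.

33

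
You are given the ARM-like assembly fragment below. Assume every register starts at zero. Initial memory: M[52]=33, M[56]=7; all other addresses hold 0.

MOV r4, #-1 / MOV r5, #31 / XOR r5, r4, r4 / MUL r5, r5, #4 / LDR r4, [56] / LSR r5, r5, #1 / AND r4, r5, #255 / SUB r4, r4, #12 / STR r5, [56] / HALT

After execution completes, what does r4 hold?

MOV r4, #-1 → r4=-1
MOV r5, #31 → r5=31
XOR r5, r4, r4 → r5=(-1)^(-1)=0
MUL r5, r5, #4 → r5=0*4=0
LDR r4, [56] → r4=M[56]=7
LSR r5, r5, #1 → r5=0>>1=0
AND r4, r5, #255 → r4=0&255=0
SUB r4, r4, #12 → r4=0-12=-12
STR r5, [56] → M[56]=0
halt.

-12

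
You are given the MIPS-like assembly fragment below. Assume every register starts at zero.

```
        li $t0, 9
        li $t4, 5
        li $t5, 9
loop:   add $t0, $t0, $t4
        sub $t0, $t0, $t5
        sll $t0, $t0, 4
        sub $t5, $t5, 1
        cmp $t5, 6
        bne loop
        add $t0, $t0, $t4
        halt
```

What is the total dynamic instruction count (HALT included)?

23

after li $t0, 9: $t0=9
after li $t4, 5: $t4=5
after li $t5, 9: $t5=9
after add $t0, $t0, $t4: $t0=9+5=14
after sub $t0, $t0, $t5: $t0=14-9=5
after sll $t0, $t0, 4: $t0=5<<4=80
after sub $t5, $t5, 1: $t5=9-1=8
cmp $t5, 6  (cmp 8,6)
bne loop: taken
after add $t0, $t0, $t4: $t0=80+5=85
after sub $t0, $t0, $t5: $t0=85-8=77
after sll $t0, $t0, 4: $t0=77<<4=1232
after sub $t5, $t5, 1: $t5=8-1=7
cmp $t5, 6  (cmp 7,6)
bne loop: taken
after add $t0, $t0, $t4: $t0=1232+5=1237
after sub $t0, $t0, $t5: $t0=1237-7=1230
after sll $t0, $t0, 4: $t0=1230<<4=19680
after sub $t5, $t5, 1: $t5=7-1=6
cmp $t5, 6  (cmp 6,6)
bne loop: not taken
after add $t0, $t0, $t4: $t0=19680+5=19685
halt.
Total executed instructions: 23.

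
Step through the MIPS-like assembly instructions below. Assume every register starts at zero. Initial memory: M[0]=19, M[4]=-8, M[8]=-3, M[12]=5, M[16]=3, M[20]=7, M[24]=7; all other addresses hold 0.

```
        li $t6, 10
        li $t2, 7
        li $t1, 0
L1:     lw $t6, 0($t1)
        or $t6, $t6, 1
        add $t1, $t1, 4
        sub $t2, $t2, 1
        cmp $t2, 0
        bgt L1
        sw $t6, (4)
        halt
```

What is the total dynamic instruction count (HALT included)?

after li $t6, 10: $t6=10
after li $t2, 7: $t2=7
after li $t1, 0: $t1=0
after lw $t6, 0($t1): $t6=M[0]=19
after or $t6, $t6, 1: $t6=19|1=19
after add $t1, $t1, 4: $t1=0+4=4
after sub $t2, $t2, 1: $t2=7-1=6
cmp $t2, 0  (cmp 6,0)
bgt L1: taken
after lw $t6, 0($t1): $t6=M[4]=-8
after or $t6, $t6, 1: $t6=(-8)|1=-7
after add $t1, $t1, 4: $t1=4+4=8
after sub $t2, $t2, 1: $t2=6-1=5
cmp $t2, 0  (cmp 5,0)
bgt L1: taken
after lw $t6, 0($t1): $t6=M[8]=-3
after or $t6, $t6, 1: $t6=(-3)|1=-3
after add $t1, $t1, 4: $t1=8+4=12
after sub $t2, $t2, 1: $t2=5-1=4
cmp $t2, 0  (cmp 4,0)
bgt L1: taken
after lw $t6, 0($t1): $t6=M[12]=5
after or $t6, $t6, 1: $t6=5|1=5
after add $t1, $t1, 4: $t1=12+4=16
after sub $t2, $t2, 1: $t2=4-1=3
cmp $t2, 0  (cmp 3,0)
bgt L1: taken
after lw $t6, 0($t1): $t6=M[16]=3
after or $t6, $t6, 1: $t6=3|1=3
after add $t1, $t1, 4: $t1=16+4=20
after sub $t2, $t2, 1: $t2=3-1=2
cmp $t2, 0  (cmp 2,0)
bgt L1: taken
after lw $t6, 0($t1): $t6=M[20]=7
after or $t6, $t6, 1: $t6=7|1=7
after add $t1, $t1, 4: $t1=20+4=24
after sub $t2, $t2, 1: $t2=2-1=1
cmp $t2, 0  (cmp 1,0)
bgt L1: taken
after lw $t6, 0($t1): $t6=M[24]=7
after or $t6, $t6, 1: $t6=7|1=7
after add $t1, $t1, 4: $t1=24+4=28
after sub $t2, $t2, 1: $t2=1-1=0
cmp $t2, 0  (cmp 0,0)
bgt L1: not taken
sw $t6, (4) → M[4]=7
halt.
Total executed instructions: 47.

47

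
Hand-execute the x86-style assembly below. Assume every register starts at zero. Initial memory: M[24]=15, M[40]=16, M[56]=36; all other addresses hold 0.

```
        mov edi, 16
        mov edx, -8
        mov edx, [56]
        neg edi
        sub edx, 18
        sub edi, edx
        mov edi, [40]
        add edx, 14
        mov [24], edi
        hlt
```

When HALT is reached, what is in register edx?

after mov edi, 16: edi=16
after mov edx, -8: edx=-8
after mov edx, [56]: edx=M[56]=36
after neg edi: edi=-(16)=-16
after sub edx, 18: edx=36-18=18
after sub edi, edx: edi=(-16)-18=-34
after mov edi, [40]: edi=M[40]=16
after add edx, 14: edx=18+14=32
mov [24], edi → M[24]=16
halt.

32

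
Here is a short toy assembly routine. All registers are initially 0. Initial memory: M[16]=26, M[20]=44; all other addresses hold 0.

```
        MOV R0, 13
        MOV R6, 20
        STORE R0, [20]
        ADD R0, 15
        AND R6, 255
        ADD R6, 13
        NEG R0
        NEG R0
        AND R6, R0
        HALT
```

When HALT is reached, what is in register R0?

28

R0=13
R6=20
STORE R0, [20] → M[20]=13
R0=13+15=28
R6=20&255=20
R6=20+13=33
R0=-(28)=-28
R0=-(-28)=28
R6=33&28=0
halt.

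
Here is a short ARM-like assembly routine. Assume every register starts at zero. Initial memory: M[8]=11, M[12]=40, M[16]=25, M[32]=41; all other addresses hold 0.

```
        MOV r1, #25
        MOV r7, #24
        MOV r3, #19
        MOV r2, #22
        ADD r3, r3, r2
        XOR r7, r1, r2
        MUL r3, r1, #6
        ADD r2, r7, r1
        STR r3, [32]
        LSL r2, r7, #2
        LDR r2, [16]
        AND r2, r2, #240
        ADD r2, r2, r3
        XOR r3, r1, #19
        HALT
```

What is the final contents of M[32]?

150

r1=25
r7=24
r3=19
r2=22
r3=19+22=41
r7=25^22=15
r3=25*6=150
r2=15+25=40
STR r3, [32] → M[32]=150
r2=15<<2=60
r2=M[16]=25
r2=25&240=16
r2=16+150=166
r3=25^19=10
halt.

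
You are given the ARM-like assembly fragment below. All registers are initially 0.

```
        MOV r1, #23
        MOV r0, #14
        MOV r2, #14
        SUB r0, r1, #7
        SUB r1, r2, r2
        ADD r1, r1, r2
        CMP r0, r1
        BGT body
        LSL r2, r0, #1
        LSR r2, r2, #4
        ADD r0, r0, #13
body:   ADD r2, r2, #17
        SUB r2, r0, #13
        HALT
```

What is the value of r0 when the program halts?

16

r1=23
r0=14
r2=14
r0=23-7=16
r1=14-14=0
r1=0+14=14
CMP r0, r1  (cmp 16,14)
BGT body: taken
r2=14+17=31
r2=16-13=3
halt.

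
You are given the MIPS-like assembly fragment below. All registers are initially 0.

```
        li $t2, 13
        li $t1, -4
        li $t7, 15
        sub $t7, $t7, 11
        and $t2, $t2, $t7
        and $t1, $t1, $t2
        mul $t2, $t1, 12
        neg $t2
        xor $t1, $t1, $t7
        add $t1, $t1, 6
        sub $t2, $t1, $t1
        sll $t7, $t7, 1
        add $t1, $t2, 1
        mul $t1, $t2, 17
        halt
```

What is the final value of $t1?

li $t2, 13 → $t2=13
li $t1, -4 → $t1=-4
li $t7, 15 → $t7=15
sub $t7, $t7, 11 → $t7=15-11=4
and $t2, $t2, $t7 → $t2=13&4=4
and $t1, $t1, $t2 → $t1=(-4)&4=4
mul $t2, $t1, 12 → $t2=4*12=48
neg $t2 → $t2=-(48)=-48
xor $t1, $t1, $t7 → $t1=4^4=0
add $t1, $t1, 6 → $t1=0+6=6
sub $t2, $t1, $t1 → $t2=6-6=0
sll $t7, $t7, 1 → $t7=4<<1=8
add $t1, $t2, 1 → $t1=0+1=1
mul $t1, $t2, 17 → $t1=0*17=0
halt.

0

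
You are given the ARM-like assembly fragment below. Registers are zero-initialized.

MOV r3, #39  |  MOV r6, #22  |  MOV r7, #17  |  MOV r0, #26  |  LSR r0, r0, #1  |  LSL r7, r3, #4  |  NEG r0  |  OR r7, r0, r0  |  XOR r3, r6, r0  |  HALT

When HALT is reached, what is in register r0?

-13

MOV r3, #39 → r3=39
MOV r6, #22 → r6=22
MOV r7, #17 → r7=17
MOV r0, #26 → r0=26
LSR r0, r0, #1 → r0=26>>1=13
LSL r7, r3, #4 → r7=39<<4=624
NEG r0 → r0=-(13)=-13
OR r7, r0, r0 → r7=(-13)|(-13)=-13
XOR r3, r6, r0 → r3=22^(-13)=-27
halt.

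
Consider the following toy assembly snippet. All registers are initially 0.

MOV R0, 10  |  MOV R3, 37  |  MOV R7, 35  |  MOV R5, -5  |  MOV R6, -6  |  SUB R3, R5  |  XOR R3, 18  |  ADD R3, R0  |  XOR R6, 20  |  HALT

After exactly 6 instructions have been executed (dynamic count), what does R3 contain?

R0=10
R3=37
R7=35
R5=-5
R6=-6
R3=37-(-5)=42
After step 6: R3 = 42.

42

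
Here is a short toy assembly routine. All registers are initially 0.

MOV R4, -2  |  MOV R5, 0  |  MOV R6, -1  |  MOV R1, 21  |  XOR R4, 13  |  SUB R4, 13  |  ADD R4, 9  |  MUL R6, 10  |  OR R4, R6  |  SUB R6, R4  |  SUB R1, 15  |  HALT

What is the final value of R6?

MOV R4, -2 → R4=-2
MOV R5, 0 → R5=0
MOV R6, -1 → R6=-1
MOV R1, 21 → R1=21
XOR R4, 13 → R4=(-2)^13=-13
SUB R4, 13 → R4=(-13)-13=-26
ADD R4, 9 → R4=(-26)+9=-17
MUL R6, 10 → R6=(-1)*10=-10
OR R4, R6 → R4=(-17)|(-10)=-1
SUB R6, R4 → R6=(-10)-(-1)=-9
SUB R1, 15 → R1=21-15=6
halt.

-9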